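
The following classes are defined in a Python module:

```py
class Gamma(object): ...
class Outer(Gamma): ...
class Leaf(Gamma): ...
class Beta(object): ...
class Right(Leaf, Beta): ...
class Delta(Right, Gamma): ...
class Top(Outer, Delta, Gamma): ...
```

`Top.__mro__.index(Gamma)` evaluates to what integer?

5

L[Top] = Top + merge(L[Outer], L[Delta], L[Gamma], [Outer Delta Gamma])
  take Outer:  [Outer Gamma object] + [Delta Right Leaf Gamma Beta object] + [Gamma object] + [Outer Delta Gamma]
  take Delta:  [Gamma object] + [Delta Right Leaf Gamma Beta object] + [Gamma object] + [Delta Gamma]
  take Right:  [Gamma object] + [Right Leaf Gamma Beta object] + [Gamma object] + [Gamma]
  take Leaf:  [Gamma object] + [Leaf Gamma Beta object] + [Gamma object] + [Gamma]
  take Gamma:  [Gamma object] + [Gamma Beta object] + [Gamma object] + [Gamma]
  take Beta:  [object] + [Beta object] + [object]
  take object:  [object] + [object] + [object]
MRO: Top Outer Delta Right Leaf Gamma Beta object
Gamma sits at index 5.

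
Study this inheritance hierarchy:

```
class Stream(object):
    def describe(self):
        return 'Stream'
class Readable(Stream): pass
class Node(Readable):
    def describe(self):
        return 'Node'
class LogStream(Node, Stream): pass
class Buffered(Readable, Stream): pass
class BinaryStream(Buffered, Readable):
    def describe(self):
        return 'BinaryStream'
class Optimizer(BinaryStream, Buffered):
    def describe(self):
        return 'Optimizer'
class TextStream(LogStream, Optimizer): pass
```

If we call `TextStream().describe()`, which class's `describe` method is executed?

Node

L[TextStream] = TextStream + merge(L[LogStream], L[Optimizer], [LogStream Optimizer])
  take LogStream:  [LogStream Node Readable Stream object] + [Optimizer BinaryStream Buffered Readable Stream object] + [LogStream Optimizer]
  take Node:  [Node Readable Stream object] + [Optimizer BinaryStream Buffered Readable Stream object] + [Optimizer]
  take Optimizer:  [Readable Stream object] + [Optimizer BinaryStream Buffered Readable Stream object] + [Optimizer]
  take BinaryStream:  [Readable Stream object] + [BinaryStream Buffered Readable Stream object]
  take Buffered:  [Readable Stream object] + [Buffered Readable Stream object]
  take Readable:  [Readable Stream object] + [Readable Stream object]
  take Stream:  [Stream object] + [Stream object]
  take object:  [object] + [object]
MRO: TextStream LogStream Node Optimizer BinaryStream Buffered Readable Stream object
describe is defined in: BinaryStream, Node, Optimizer, Stream. First along the MRO is Node.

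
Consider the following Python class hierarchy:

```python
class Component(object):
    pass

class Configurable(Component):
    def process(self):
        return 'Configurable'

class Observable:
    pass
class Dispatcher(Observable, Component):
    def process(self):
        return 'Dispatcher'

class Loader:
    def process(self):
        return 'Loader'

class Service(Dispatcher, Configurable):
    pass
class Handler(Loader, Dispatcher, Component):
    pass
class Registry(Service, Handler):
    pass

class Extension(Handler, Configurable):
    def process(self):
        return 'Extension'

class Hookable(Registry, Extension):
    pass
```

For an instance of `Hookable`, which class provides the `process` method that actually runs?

Extension

L[Hookable] = Hookable + merge(L[Registry], L[Extension], [Registry Extension])
  take Registry:  [Registry Service Handler Loader Dispatcher Observable Configurable Component object] + [Extension Handler Loader Dispatcher Observable Configurable Component object] + [Registry Extension]
  take Service:  [Service Handler Loader Dispatcher Observable Configurable Component object] + [Extension Handler Loader Dispatcher Observable Configurable Component object] + [Extension]
  take Extension:  [Handler Loader Dispatcher Observable Configurable Component object] + [Extension Handler Loader Dispatcher Observable Configurable Component object] + [Extension]
  take Handler:  [Handler Loader Dispatcher Observable Configurable Component object] + [Handler Loader Dispatcher Observable Configurable Component object]
  take Loader:  [Loader Dispatcher Observable Configurable Component object] + [Loader Dispatcher Observable Configurable Component object]
  take Dispatcher:  [Dispatcher Observable Configurable Component object] + [Dispatcher Observable Configurable Component object]
  take Observable:  [Observable Configurable Component object] + [Observable Configurable Component object]
  take Configurable:  [Configurable Component object] + [Configurable Component object]
  take Component:  [Component object] + [Component object]
  take object:  [object] + [object]
MRO: Hookable Registry Service Extension Handler Loader Dispatcher Observable Configurable Component object
process is defined in: Configurable, Dispatcher, Extension, Loader. First along the MRO is Extension.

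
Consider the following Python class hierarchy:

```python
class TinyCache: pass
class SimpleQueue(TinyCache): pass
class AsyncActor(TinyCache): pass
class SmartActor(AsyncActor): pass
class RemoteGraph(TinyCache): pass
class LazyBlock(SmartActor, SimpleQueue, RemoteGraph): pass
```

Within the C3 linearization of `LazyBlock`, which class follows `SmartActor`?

AsyncActor

L[LazyBlock] = LazyBlock + merge(L[SmartActor], L[SimpleQueue], L[RemoteGraph], [SmartActor SimpleQueue RemoteGraph])
  take SmartActor:  [SmartActor AsyncActor TinyCache object] + [SimpleQueue TinyCache object] + [RemoteGraph TinyCache object] + [SmartActor SimpleQueue RemoteGraph]
  take AsyncActor:  [AsyncActor TinyCache object] + [SimpleQueue TinyCache object] + [RemoteGraph TinyCache object] + [SimpleQueue RemoteGraph]
  take SimpleQueue:  [TinyCache object] + [SimpleQueue TinyCache object] + [RemoteGraph TinyCache object] + [SimpleQueue RemoteGraph]
  take RemoteGraph:  [TinyCache object] + [TinyCache object] + [RemoteGraph TinyCache object] + [RemoteGraph]
  take TinyCache:  [TinyCache object] + [TinyCache object] + [TinyCache object]
  take object:  [object] + [object] + [object]
MRO: LazyBlock SmartActor AsyncActor SimpleQueue RemoteGraph TinyCache object
SmartActor is at position 1; next is AsyncActor.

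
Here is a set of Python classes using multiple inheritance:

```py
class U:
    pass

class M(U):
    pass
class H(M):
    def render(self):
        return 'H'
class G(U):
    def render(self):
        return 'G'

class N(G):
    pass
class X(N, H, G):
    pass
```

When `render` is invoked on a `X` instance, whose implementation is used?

H

L[X] = X + merge(L[N], L[H], L[G], [N H G])
  take N:  [N G U object] + [H M U object] + [G U object] + [N H G]
  take H:  [G U object] + [H M U object] + [G U object] + [H G]
  take G:  [G U object] + [M U object] + [G U object] + [G]
  take M:  [U object] + [M U object] + [U object]
  take U:  [U object] + [U object] + [U object]
  take object:  [object] + [object] + [object]
MRO: X N H G M U object
render is defined in: G, H. First along the MRO is H.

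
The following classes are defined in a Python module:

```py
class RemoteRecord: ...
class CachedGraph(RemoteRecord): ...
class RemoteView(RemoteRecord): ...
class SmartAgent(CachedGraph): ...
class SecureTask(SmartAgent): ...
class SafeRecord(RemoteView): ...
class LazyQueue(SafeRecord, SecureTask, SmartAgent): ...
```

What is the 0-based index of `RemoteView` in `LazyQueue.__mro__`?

2

L[LazyQueue] = LazyQueue + merge(L[SafeRecord], L[SecureTask], L[SmartAgent], [SafeRecord SecureTask SmartAgent])
  take SafeRecord:  [SafeRecord RemoteView RemoteRecord object] + [SecureTask SmartAgent CachedGraph RemoteRecord object] + [SmartAgent CachedGraph RemoteRecord object] + [SafeRecord SecureTask SmartAgent]
  take RemoteView:  [RemoteView RemoteRecord object] + [SecureTask SmartAgent CachedGraph RemoteRecord object] + [SmartAgent CachedGraph RemoteRecord object] + [SecureTask SmartAgent]
  take SecureTask:  [RemoteRecord object] + [SecureTask SmartAgent CachedGraph RemoteRecord object] + [SmartAgent CachedGraph RemoteRecord object] + [SecureTask SmartAgent]
  take SmartAgent:  [RemoteRecord object] + [SmartAgent CachedGraph RemoteRecord object] + [SmartAgent CachedGraph RemoteRecord object] + [SmartAgent]
  take CachedGraph:  [RemoteRecord object] + [CachedGraph RemoteRecord object] + [CachedGraph RemoteRecord object]
  take RemoteRecord:  [RemoteRecord object] + [RemoteRecord object] + [RemoteRecord object]
  take object:  [object] + [object] + [object]
MRO: LazyQueue SafeRecord RemoteView SecureTask SmartAgent CachedGraph RemoteRecord object
RemoteView sits at index 2.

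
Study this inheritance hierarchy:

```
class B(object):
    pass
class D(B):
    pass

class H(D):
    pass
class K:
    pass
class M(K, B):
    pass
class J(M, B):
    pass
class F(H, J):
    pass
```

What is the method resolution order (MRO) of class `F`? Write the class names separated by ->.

L[F] = F + merge(L[H], L[J], [H J])
  take H:  [H D B object] + [J M K B object] + [H J]
  take D:  [D B object] + [J M K B object] + [J]
  take J:  [B object] + [J M K B object] + [J]
  take M:  [B object] + [M K B object]
  take K:  [B object] + [K B object]
  take B:  [B object] + [B object]
  take object:  [object] + [object]

F -> H -> D -> J -> M -> K -> B -> object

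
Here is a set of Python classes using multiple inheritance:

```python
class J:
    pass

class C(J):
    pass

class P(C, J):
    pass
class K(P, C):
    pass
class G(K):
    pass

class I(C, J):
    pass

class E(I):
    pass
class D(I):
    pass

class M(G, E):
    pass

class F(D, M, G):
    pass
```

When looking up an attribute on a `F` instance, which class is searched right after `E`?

I

L[F] = F + merge(L[D], L[M], L[G], [D M G])
  take D:  [D I C J object] + [M G K P E I C J object] + [G K P C J object] + [D M G]
  take M:  [I C J object] + [M G K P E I C J object] + [G K P C J object] + [M G]
  take G:  [I C J object] + [G K P E I C J object] + [G K P C J object] + [G]
  take K:  [I C J object] + [K P E I C J object] + [K P C J object]
  take P:  [I C J object] + [P E I C J object] + [P C J object]
  take E:  [I C J object] + [E I C J object] + [C J object]
  take I:  [I C J object] + [I C J object] + [C J object]
  take C:  [C J object] + [C J object] + [C J object]
  take J:  [J object] + [J object] + [J object]
  take object:  [object] + [object] + [object]
MRO: F D M G K P E I C J object
E is at position 6; next is I.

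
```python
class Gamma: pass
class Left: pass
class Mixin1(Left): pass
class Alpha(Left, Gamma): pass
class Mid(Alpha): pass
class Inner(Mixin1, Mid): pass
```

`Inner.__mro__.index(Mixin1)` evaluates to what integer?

1

L[Inner] = Inner + merge(L[Mixin1], L[Mid], [Mixin1 Mid])
  take Mixin1:  [Mixin1 Left object] + [Mid Alpha Left Gamma object] + [Mixin1 Mid]
  take Mid:  [Left object] + [Mid Alpha Left Gamma object] + [Mid]
  take Alpha:  [Left object] + [Alpha Left Gamma object]
  take Left:  [Left object] + [Left Gamma object]
  take Gamma:  [object] + [Gamma object]
  take object:  [object] + [object]
MRO: Inner Mixin1 Mid Alpha Left Gamma object
Mixin1 sits at index 1.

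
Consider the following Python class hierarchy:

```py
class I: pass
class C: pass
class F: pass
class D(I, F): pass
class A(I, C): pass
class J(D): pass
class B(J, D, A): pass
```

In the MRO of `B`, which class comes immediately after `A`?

I

L[B] = B + merge(L[J], L[D], L[A], [J D A])
  take J:  [J D I F object] + [D I F object] + [A I C object] + [J D A]
  take D:  [D I F object] + [D I F object] + [A I C object] + [D A]
  take A:  [I F object] + [I F object] + [A I C object] + [A]
  take I:  [I F object] + [I F object] + [I C object]
  take F:  [F object] + [F object] + [C object]
  take C:  [object] + [object] + [C object]
  take object:  [object] + [object] + [object]
MRO: B J D A I F C object
A is at position 3; next is I.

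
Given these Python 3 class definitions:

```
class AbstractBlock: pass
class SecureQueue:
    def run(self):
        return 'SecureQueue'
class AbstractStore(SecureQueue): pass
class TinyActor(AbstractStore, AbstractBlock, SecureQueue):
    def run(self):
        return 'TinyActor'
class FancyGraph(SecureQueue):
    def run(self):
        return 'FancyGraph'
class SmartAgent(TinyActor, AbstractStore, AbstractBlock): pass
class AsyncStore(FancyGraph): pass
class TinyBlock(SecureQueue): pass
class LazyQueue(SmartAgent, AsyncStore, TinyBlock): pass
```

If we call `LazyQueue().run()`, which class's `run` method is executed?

TinyActor

L[LazyQueue] = LazyQueue + merge(L[SmartAgent], L[AsyncStore], L[TinyBlock], [SmartAgent AsyncStore TinyBlock])
  take SmartAgent:  [SmartAgent TinyActor AbstractStore AbstractBlock SecureQueue object] + [AsyncStore FancyGraph SecureQueue object] + [TinyBlock SecureQueue object] + [SmartAgent AsyncStore TinyBlock]
  take TinyActor:  [TinyActor AbstractStore AbstractBlock SecureQueue object] + [AsyncStore FancyGraph SecureQueue object] + [TinyBlock SecureQueue object] + [AsyncStore TinyBlock]
  take AbstractStore:  [AbstractStore AbstractBlock SecureQueue object] + [AsyncStore FancyGraph SecureQueue object] + [TinyBlock SecureQueue object] + [AsyncStore TinyBlock]
  take AbstractBlock:  [AbstractBlock SecureQueue object] + [AsyncStore FancyGraph SecureQueue object] + [TinyBlock SecureQueue object] + [AsyncStore TinyBlock]
  take AsyncStore:  [SecureQueue object] + [AsyncStore FancyGraph SecureQueue object] + [TinyBlock SecureQueue object] + [AsyncStore TinyBlock]
  take FancyGraph:  [SecureQueue object] + [FancyGraph SecureQueue object] + [TinyBlock SecureQueue object] + [TinyBlock]
  take TinyBlock:  [SecureQueue object] + [SecureQueue object] + [TinyBlock SecureQueue object] + [TinyBlock]
  take SecureQueue:  [SecureQueue object] + [SecureQueue object] + [SecureQueue object]
  take object:  [object] + [object] + [object]
MRO: LazyQueue SmartAgent TinyActor AbstractStore AbstractBlock AsyncStore FancyGraph TinyBlock SecureQueue object
run is defined in: FancyGraph, SecureQueue, TinyActor. First along the MRO is TinyActor.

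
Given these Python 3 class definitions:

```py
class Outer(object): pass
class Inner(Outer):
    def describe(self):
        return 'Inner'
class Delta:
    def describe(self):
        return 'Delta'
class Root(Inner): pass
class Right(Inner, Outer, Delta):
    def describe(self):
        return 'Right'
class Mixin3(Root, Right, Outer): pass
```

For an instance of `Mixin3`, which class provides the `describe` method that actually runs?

Right

L[Mixin3] = Mixin3 + merge(L[Root], L[Right], L[Outer], [Root Right Outer])
  take Root:  [Root Inner Outer object] + [Right Inner Outer Delta object] + [Outer object] + [Root Right Outer]
  take Right:  [Inner Outer object] + [Right Inner Outer Delta object] + [Outer object] + [Right Outer]
  take Inner:  [Inner Outer object] + [Inner Outer Delta object] + [Outer object] + [Outer]
  take Outer:  [Outer object] + [Outer Delta object] + [Outer object] + [Outer]
  take Delta:  [object] + [Delta object] + [object]
  take object:  [object] + [object] + [object]
MRO: Mixin3 Root Right Inner Outer Delta object
describe is defined in: Delta, Inner, Right. First along the MRO is Right.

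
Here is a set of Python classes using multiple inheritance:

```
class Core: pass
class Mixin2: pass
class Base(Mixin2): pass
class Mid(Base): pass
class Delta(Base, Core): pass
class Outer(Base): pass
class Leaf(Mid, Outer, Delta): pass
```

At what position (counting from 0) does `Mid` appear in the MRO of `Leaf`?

1

L[Leaf] = Leaf + merge(L[Mid], L[Outer], L[Delta], [Mid Outer Delta])
  take Mid:  [Mid Base Mixin2 object] + [Outer Base Mixin2 object] + [Delta Base Mixin2 Core object] + [Mid Outer Delta]
  take Outer:  [Base Mixin2 object] + [Outer Base Mixin2 object] + [Delta Base Mixin2 Core object] + [Outer Delta]
  take Delta:  [Base Mixin2 object] + [Base Mixin2 object] + [Delta Base Mixin2 Core object] + [Delta]
  take Base:  [Base Mixin2 object] + [Base Mixin2 object] + [Base Mixin2 Core object]
  take Mixin2:  [Mixin2 object] + [Mixin2 object] + [Mixin2 Core object]
  take Core:  [object] + [object] + [Core object]
  take object:  [object] + [object] + [object]
MRO: Leaf Mid Outer Delta Base Mixin2 Core object
Mid sits at index 1.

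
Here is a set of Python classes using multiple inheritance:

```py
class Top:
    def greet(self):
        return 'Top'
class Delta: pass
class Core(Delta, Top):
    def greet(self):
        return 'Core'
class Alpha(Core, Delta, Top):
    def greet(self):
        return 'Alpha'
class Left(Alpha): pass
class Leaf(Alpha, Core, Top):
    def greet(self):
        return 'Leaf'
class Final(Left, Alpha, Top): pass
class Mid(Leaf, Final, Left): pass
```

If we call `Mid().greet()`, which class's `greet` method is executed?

Leaf

L[Mid] = Mid + merge(L[Leaf], L[Final], L[Left], [Leaf Final Left])
  take Leaf:  [Leaf Alpha Core Delta Top object] + [Final Left Alpha Core Delta Top object] + [Left Alpha Core Delta Top object] + [Leaf Final Left]
  take Final:  [Alpha Core Delta Top object] + [Final Left Alpha Core Delta Top object] + [Left Alpha Core Delta Top object] + [Final Left]
  take Left:  [Alpha Core Delta Top object] + [Left Alpha Core Delta Top object] + [Left Alpha Core Delta Top object] + [Left]
  take Alpha:  [Alpha Core Delta Top object] + [Alpha Core Delta Top object] + [Alpha Core Delta Top object]
  take Core:  [Core Delta Top object] + [Core Delta Top object] + [Core Delta Top object]
  take Delta:  [Delta Top object] + [Delta Top object] + [Delta Top object]
  take Top:  [Top object] + [Top object] + [Top object]
  take object:  [object] + [object] + [object]
MRO: Mid Leaf Final Left Alpha Core Delta Top object
greet is defined in: Alpha, Core, Leaf, Top. First along the MRO is Leaf.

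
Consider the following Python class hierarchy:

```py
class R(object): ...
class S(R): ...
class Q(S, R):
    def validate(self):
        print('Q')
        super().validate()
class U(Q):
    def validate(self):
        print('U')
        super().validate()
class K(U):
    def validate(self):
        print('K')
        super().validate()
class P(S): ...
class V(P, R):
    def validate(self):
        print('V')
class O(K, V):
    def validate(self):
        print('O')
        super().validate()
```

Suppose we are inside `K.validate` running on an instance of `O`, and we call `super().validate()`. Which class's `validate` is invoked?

L[O] = O + merge(L[K], L[V], [K V])
  take K:  [K U Q S R object] + [V P S R object] + [K V]
  take U:  [U Q S R object] + [V P S R object] + [V]
  take Q:  [Q S R object] + [V P S R object] + [V]
  take V:  [S R object] + [V P S R object] + [V]
  take P:  [S R object] + [P S R object]
  take S:  [S R object] + [S R object]
  take R:  [R object] + [R object]
  take object:  [object] + [object]
MRO: O K U Q V P S R object
super() in K.validate on a O instance goes to the class after K in O's MRO: U.

U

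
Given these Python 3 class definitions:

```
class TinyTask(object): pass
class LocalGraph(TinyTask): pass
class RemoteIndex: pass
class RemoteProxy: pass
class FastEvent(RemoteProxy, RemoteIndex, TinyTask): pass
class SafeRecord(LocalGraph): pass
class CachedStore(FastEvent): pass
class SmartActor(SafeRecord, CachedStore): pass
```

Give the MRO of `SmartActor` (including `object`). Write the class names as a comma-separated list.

L[SmartActor] = SmartActor + merge(L[SafeRecord], L[CachedStore], [SafeRecord CachedStore])
  take SafeRecord:  [SafeRecord LocalGraph TinyTask object] + [CachedStore FastEvent RemoteProxy RemoteIndex TinyTask object] + [SafeRecord CachedStore]
  take LocalGraph:  [LocalGraph TinyTask object] + [CachedStore FastEvent RemoteProxy RemoteIndex TinyTask object] + [CachedStore]
  take CachedStore:  [TinyTask object] + [CachedStore FastEvent RemoteProxy RemoteIndex TinyTask object] + [CachedStore]
  take FastEvent:  [TinyTask object] + [FastEvent RemoteProxy RemoteIndex TinyTask object]
  take RemoteProxy:  [TinyTask object] + [RemoteProxy RemoteIndex TinyTask object]
  take RemoteIndex:  [TinyTask object] + [RemoteIndex TinyTask object]
  take TinyTask:  [TinyTask object] + [TinyTask object]
  take object:  [object] + [object]

SmartActor, SafeRecord, LocalGraph, CachedStore, FastEvent, RemoteProxy, RemoteIndex, TinyTask, object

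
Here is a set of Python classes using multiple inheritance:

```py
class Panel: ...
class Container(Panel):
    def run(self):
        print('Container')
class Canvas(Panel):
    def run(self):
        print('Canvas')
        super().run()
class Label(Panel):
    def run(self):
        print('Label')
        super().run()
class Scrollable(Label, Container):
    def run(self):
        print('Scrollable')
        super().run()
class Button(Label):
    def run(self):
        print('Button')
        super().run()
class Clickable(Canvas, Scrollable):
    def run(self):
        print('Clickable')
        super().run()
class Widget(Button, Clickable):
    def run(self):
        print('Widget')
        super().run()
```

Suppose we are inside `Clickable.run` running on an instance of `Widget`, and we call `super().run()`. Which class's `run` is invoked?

Canvas

L[Widget] = Widget + merge(L[Button], L[Clickable], [Button Clickable])
  take Button:  [Button Label Panel object] + [Clickable Canvas Scrollable Label Container Panel object] + [Button Clickable]
  take Clickable:  [Label Panel object] + [Clickable Canvas Scrollable Label Container Panel object] + [Clickable]
  take Canvas:  [Label Panel object] + [Canvas Scrollable Label Container Panel object]
  take Scrollable:  [Label Panel object] + [Scrollable Label Container Panel object]
  take Label:  [Label Panel object] + [Label Container Panel object]
  take Container:  [Panel object] + [Container Panel object]
  take Panel:  [Panel object] + [Panel object]
  take object:  [object] + [object]
MRO: Widget Button Clickable Canvas Scrollable Label Container Panel object
super() in Clickable.run on a Widget instance goes to the class after Clickable in Widget's MRO: Canvas.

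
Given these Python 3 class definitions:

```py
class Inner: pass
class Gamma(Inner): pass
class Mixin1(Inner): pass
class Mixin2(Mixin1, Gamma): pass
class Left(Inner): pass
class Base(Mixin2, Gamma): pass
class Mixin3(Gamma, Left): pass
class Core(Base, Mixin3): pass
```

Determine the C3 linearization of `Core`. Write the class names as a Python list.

L[Core] = Core + merge(L[Base], L[Mixin3], [Base Mixin3])
  take Base:  [Base Mixin2 Mixin1 Gamma Inner object] + [Mixin3 Gamma Left Inner object] + [Base Mixin3]
  take Mixin2:  [Mixin2 Mixin1 Gamma Inner object] + [Mixin3 Gamma Left Inner object] + [Mixin3]
  take Mixin1:  [Mixin1 Gamma Inner object] + [Mixin3 Gamma Left Inner object] + [Mixin3]
  take Mixin3:  [Gamma Inner object] + [Mixin3 Gamma Left Inner object] + [Mixin3]
  take Gamma:  [Gamma Inner object] + [Gamma Left Inner object]
  take Left:  [Inner object] + [Left Inner object]
  take Inner:  [Inner object] + [Inner object]
  take object:  [object] + [object]

[Core, Base, Mixin2, Mixin1, Mixin3, Gamma, Left, Inner, object]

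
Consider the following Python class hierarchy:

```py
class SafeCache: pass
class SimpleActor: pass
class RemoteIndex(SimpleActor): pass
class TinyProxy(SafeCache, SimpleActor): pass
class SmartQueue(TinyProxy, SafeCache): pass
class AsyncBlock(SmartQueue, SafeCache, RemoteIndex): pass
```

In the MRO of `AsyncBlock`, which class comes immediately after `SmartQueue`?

TinyProxy

L[AsyncBlock] = AsyncBlock + merge(L[SmartQueue], L[SafeCache], L[RemoteIndex], [SmartQueue SafeCache RemoteIndex])
  take SmartQueue:  [SmartQueue TinyProxy SafeCache SimpleActor object] + [SafeCache object] + [RemoteIndex SimpleActor object] + [SmartQueue SafeCache RemoteIndex]
  take TinyProxy:  [TinyProxy SafeCache SimpleActor object] + [SafeCache object] + [RemoteIndex SimpleActor object] + [SafeCache RemoteIndex]
  take SafeCache:  [SafeCache SimpleActor object] + [SafeCache object] + [RemoteIndex SimpleActor object] + [SafeCache RemoteIndex]
  take RemoteIndex:  [SimpleActor object] + [object] + [RemoteIndex SimpleActor object] + [RemoteIndex]
  take SimpleActor:  [SimpleActor object] + [object] + [SimpleActor object]
  take object:  [object] + [object] + [object]
MRO: AsyncBlock SmartQueue TinyProxy SafeCache RemoteIndex SimpleActor object
SmartQueue is at position 1; next is TinyProxy.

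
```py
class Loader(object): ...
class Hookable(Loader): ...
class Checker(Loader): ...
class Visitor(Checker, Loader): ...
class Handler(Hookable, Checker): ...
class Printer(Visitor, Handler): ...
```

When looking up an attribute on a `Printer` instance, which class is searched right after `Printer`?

Visitor

L[Printer] = Printer + merge(L[Visitor], L[Handler], [Visitor Handler])
  take Visitor:  [Visitor Checker Loader object] + [Handler Hookable Checker Loader object] + [Visitor Handler]
  take Handler:  [Checker Loader object] + [Handler Hookable Checker Loader object] + [Handler]
  take Hookable:  [Checker Loader object] + [Hookable Checker Loader object]
  take Checker:  [Checker Loader object] + [Checker Loader object]
  take Loader:  [Loader object] + [Loader object]
  take object:  [object] + [object]
MRO: Printer Visitor Handler Hookable Checker Loader object
Printer is at position 0; next is Visitor.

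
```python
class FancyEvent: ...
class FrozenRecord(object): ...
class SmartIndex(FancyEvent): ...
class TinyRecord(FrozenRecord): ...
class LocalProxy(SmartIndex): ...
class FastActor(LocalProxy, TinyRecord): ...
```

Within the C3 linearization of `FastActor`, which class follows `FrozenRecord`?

L[FastActor] = FastActor + merge(L[LocalProxy], L[TinyRecord], [LocalProxy TinyRecord])
  take LocalProxy:  [LocalProxy SmartIndex FancyEvent object] + [TinyRecord FrozenRecord object] + [LocalProxy TinyRecord]
  take SmartIndex:  [SmartIndex FancyEvent object] + [TinyRecord FrozenRecord object] + [TinyRecord]
  take FancyEvent:  [FancyEvent object] + [TinyRecord FrozenRecord object] + [TinyRecord]
  take TinyRecord:  [object] + [TinyRecord FrozenRecord object] + [TinyRecord]
  take FrozenRecord:  [object] + [FrozenRecord object]
  take object:  [object] + [object]
MRO: FastActor LocalProxy SmartIndex FancyEvent TinyRecord FrozenRecord object
FrozenRecord is at position 5; next is object.

object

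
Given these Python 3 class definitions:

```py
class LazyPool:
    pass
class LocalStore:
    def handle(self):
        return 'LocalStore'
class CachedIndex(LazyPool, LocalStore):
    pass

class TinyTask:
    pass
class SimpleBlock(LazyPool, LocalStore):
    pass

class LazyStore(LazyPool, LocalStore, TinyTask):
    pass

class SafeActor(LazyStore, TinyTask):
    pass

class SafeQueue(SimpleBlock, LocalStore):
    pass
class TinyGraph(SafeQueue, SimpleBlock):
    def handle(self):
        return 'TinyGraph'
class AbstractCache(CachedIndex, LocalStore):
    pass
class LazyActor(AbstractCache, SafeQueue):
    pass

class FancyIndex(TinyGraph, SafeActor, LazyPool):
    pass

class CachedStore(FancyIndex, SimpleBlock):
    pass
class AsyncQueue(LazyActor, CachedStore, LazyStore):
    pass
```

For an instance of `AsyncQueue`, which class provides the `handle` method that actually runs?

L[AsyncQueue] = AsyncQueue + merge(L[LazyActor], L[CachedStore], L[LazyStore], [LazyActor CachedStore LazyStore])
  take LazyActor:  [LazyActor AbstractCache CachedIndex SafeQueue SimpleBlock LazyPool LocalStore object] + [CachedStore FancyIndex TinyGraph SafeQueue SimpleBlock SafeActor LazyStore LazyPool LocalStore TinyTask object] + [LazyStore LazyPool LocalStore TinyTask object] + [LazyActor CachedStore LazyStore]
  take AbstractCache:  [AbstractCache CachedIndex SafeQueue SimpleBlock LazyPool LocalStore object] + [CachedStore FancyIndex TinyGraph SafeQueue SimpleBlock SafeActor LazyStore LazyPool LocalStore TinyTask object] + [LazyStore LazyPool LocalStore TinyTask object] + [CachedStore LazyStore]
  take CachedIndex:  [CachedIndex SafeQueue SimpleBlock LazyPool LocalStore object] + [CachedStore FancyIndex TinyGraph SafeQueue SimpleBlock SafeActor LazyStore LazyPool LocalStore TinyTask object] + [LazyStore LazyPool LocalStore TinyTask object] + [CachedStore LazyStore]
  take CachedStore:  [SafeQueue SimpleBlock LazyPool LocalStore object] + [CachedStore FancyIndex TinyGraph SafeQueue SimpleBlock SafeActor LazyStore LazyPool LocalStore TinyTask object] + [LazyStore LazyPool LocalStore TinyTask object] + [CachedStore LazyStore]
  take FancyIndex:  [SafeQueue SimpleBlock LazyPool LocalStore object] + [FancyIndex TinyGraph SafeQueue SimpleBlock SafeActor LazyStore LazyPool LocalStore TinyTask object] + [LazyStore LazyPool LocalStore TinyTask object] + [LazyStore]
  take TinyGraph:  [SafeQueue SimpleBlock LazyPool LocalStore object] + [TinyGraph SafeQueue SimpleBlock SafeActor LazyStore LazyPool LocalStore TinyTask object] + [LazyStore LazyPool LocalStore TinyTask object] + [LazyStore]
  take SafeQueue:  [SafeQueue SimpleBlock LazyPool LocalStore object] + [SafeQueue SimpleBlock SafeActor LazyStore LazyPool LocalStore TinyTask object] + [LazyStore LazyPool LocalStore TinyTask object] + [LazyStore]
  take SimpleBlock:  [SimpleBlock LazyPool LocalStore object] + [SimpleBlock SafeActor LazyStore LazyPool LocalStore TinyTask object] + [LazyStore LazyPool LocalStore TinyTask object] + [LazyStore]
  take SafeActor:  [LazyPool LocalStore object] + [SafeActor LazyStore LazyPool LocalStore TinyTask object] + [LazyStore LazyPool LocalStore TinyTask object] + [LazyStore]
  take LazyStore:  [LazyPool LocalStore object] + [LazyStore LazyPool LocalStore TinyTask object] + [LazyStore LazyPool LocalStore TinyTask object] + [LazyStore]
  take LazyPool:  [LazyPool LocalStore object] + [LazyPool LocalStore TinyTask object] + [LazyPool LocalStore TinyTask object]
  take LocalStore:  [LocalStore object] + [LocalStore TinyTask object] + [LocalStore TinyTask object]
  take TinyTask:  [object] + [TinyTask object] + [TinyTask object]
  take object:  [object] + [object] + [object]
MRO: AsyncQueue LazyActor AbstractCache CachedIndex CachedStore FancyIndex TinyGraph SafeQueue SimpleBlock SafeActor LazyStore LazyPool LocalStore TinyTask object
handle is defined in: LocalStore, TinyGraph. First along the MRO is TinyGraph.

TinyGraph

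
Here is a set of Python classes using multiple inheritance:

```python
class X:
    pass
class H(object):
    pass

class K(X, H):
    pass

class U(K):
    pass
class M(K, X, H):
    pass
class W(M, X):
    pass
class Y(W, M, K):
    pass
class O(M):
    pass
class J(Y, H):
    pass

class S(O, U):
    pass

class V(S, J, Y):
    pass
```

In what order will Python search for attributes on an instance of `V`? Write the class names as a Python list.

[V, S, O, J, Y, W, M, U, K, X, H, object]

L[V] = V + merge(L[S], L[J], L[Y], [S J Y])
  take S:  [S O M U K X H object] + [J Y W M K X H object] + [Y W M K X H object] + [S J Y]
  take O:  [O M U K X H object] + [J Y W M K X H object] + [Y W M K X H object] + [J Y]
  take J:  [M U K X H object] + [J Y W M K X H object] + [Y W M K X H object] + [J Y]
  take Y:  [M U K X H object] + [Y W M K X H object] + [Y W M K X H object] + [Y]
  take W:  [M U K X H object] + [W M K X H object] + [W M K X H object]
  take M:  [M U K X H object] + [M K X H object] + [M K X H object]
  take U:  [U K X H object] + [K X H object] + [K X H object]
  take K:  [K X H object] + [K X H object] + [K X H object]
  take X:  [X H object] + [X H object] + [X H object]
  take H:  [H object] + [H object] + [H object]
  take object:  [object] + [object] + [object]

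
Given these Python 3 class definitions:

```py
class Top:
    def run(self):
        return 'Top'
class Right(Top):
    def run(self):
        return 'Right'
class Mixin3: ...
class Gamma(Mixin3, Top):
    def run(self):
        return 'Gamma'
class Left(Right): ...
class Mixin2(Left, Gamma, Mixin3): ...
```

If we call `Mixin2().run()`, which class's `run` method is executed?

Right

L[Mixin2] = Mixin2 + merge(L[Left], L[Gamma], L[Mixin3], [Left Gamma Mixin3])
  take Left:  [Left Right Top object] + [Gamma Mixin3 Top object] + [Mixin3 object] + [Left Gamma Mixin3]
  take Right:  [Right Top object] + [Gamma Mixin3 Top object] + [Mixin3 object] + [Gamma Mixin3]
  take Gamma:  [Top object] + [Gamma Mixin3 Top object] + [Mixin3 object] + [Gamma Mixin3]
  take Mixin3:  [Top object] + [Mixin3 Top object] + [Mixin3 object] + [Mixin3]
  take Top:  [Top object] + [Top object] + [object]
  take object:  [object] + [object] + [object]
MRO: Mixin2 Left Right Gamma Mixin3 Top object
run is defined in: Gamma, Right, Top. First along the MRO is Right.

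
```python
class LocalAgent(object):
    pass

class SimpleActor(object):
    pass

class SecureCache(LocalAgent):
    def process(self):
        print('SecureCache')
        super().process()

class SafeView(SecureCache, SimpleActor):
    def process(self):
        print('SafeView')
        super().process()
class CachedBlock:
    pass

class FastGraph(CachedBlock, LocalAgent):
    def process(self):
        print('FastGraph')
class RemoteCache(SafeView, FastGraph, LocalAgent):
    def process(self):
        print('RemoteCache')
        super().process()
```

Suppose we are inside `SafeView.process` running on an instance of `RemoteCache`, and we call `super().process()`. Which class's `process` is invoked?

L[RemoteCache] = RemoteCache + merge(L[SafeView], L[FastGraph], L[LocalAgent], [SafeView FastGraph LocalAgent])
  take SafeView:  [SafeView SecureCache LocalAgent SimpleActor object] + [FastGraph CachedBlock LocalAgent object] + [LocalAgent object] + [SafeView FastGraph LocalAgent]
  take SecureCache:  [SecureCache LocalAgent SimpleActor object] + [FastGraph CachedBlock LocalAgent object] + [LocalAgent object] + [FastGraph LocalAgent]
  take FastGraph:  [LocalAgent SimpleActor object] + [FastGraph CachedBlock LocalAgent object] + [LocalAgent object] + [FastGraph LocalAgent]
  take CachedBlock:  [LocalAgent SimpleActor object] + [CachedBlock LocalAgent object] + [LocalAgent object] + [LocalAgent]
  take LocalAgent:  [LocalAgent SimpleActor object] + [LocalAgent object] + [LocalAgent object] + [LocalAgent]
  take SimpleActor:  [SimpleActor object] + [object] + [object]
  take object:  [object] + [object] + [object]
MRO: RemoteCache SafeView SecureCache FastGraph CachedBlock LocalAgent SimpleActor object
super() in SafeView.process on a RemoteCache instance goes to the class after SafeView in RemoteCache's MRO: SecureCache.

SecureCache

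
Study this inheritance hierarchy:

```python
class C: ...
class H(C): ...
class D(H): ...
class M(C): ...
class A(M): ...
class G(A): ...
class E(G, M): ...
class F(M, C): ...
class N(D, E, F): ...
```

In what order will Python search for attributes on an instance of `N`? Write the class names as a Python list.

L[N] = N + merge(L[D], L[E], L[F], [D E F])
  take D:  [D H C object] + [E G A M C object] + [F M C object] + [D E F]
  take H:  [H C object] + [E G A M C object] + [F M C object] + [E F]
  take E:  [C object] + [E G A M C object] + [F M C object] + [E F]
  take G:  [C object] + [G A M C object] + [F M C object] + [F]
  take A:  [C object] + [A M C object] + [F M C object] + [F]
  take F:  [C object] + [M C object] + [F M C object] + [F]
  take M:  [C object] + [M C object] + [M C object]
  take C:  [C object] + [C object] + [C object]
  take object:  [object] + [object] + [object]

[N, D, H, E, G, A, F, M, C, object]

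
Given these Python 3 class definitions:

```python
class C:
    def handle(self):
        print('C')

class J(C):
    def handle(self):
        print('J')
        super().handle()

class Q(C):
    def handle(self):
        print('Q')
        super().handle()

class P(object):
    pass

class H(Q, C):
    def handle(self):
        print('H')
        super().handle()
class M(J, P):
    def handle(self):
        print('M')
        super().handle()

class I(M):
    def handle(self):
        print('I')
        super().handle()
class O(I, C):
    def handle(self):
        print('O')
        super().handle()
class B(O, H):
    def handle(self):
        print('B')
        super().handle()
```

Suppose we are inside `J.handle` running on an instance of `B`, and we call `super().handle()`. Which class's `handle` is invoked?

H

L[B] = B + merge(L[O], L[H], [O H])
  take O:  [O I M J C P object] + [H Q C object] + [O H]
  take I:  [I M J C P object] + [H Q C object] + [H]
  take M:  [M J C P object] + [H Q C object] + [H]
  take J:  [J C P object] + [H Q C object] + [H]
  take H:  [C P object] + [H Q C object] + [H]
  take Q:  [C P object] + [Q C object]
  take C:  [C P object] + [C object]
  take P:  [P object] + [object]
  take object:  [object] + [object]
MRO: B O I M J H Q C P object
super() in J.handle on a B instance goes to the class after J in B's MRO: H.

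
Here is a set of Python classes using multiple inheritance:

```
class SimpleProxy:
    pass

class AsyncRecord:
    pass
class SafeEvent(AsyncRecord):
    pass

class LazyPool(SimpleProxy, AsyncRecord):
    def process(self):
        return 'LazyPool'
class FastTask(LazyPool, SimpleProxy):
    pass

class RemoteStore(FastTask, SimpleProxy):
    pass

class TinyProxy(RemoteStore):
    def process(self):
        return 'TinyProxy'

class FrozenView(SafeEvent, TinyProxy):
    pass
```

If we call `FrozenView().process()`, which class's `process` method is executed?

L[FrozenView] = FrozenView + merge(L[SafeEvent], L[TinyProxy], [SafeEvent TinyProxy])
  take SafeEvent:  [SafeEvent AsyncRecord object] + [TinyProxy RemoteStore FastTask LazyPool SimpleProxy AsyncRecord object] + [SafeEvent TinyProxy]
  take TinyProxy:  [AsyncRecord object] + [TinyProxy RemoteStore FastTask LazyPool SimpleProxy AsyncRecord object] + [TinyProxy]
  take RemoteStore:  [AsyncRecord object] + [RemoteStore FastTask LazyPool SimpleProxy AsyncRecord object]
  take FastTask:  [AsyncRecord object] + [FastTask LazyPool SimpleProxy AsyncRecord object]
  take LazyPool:  [AsyncRecord object] + [LazyPool SimpleProxy AsyncRecord object]
  take SimpleProxy:  [AsyncRecord object] + [SimpleProxy AsyncRecord object]
  take AsyncRecord:  [AsyncRecord object] + [AsyncRecord object]
  take object:  [object] + [object]
MRO: FrozenView SafeEvent TinyProxy RemoteStore FastTask LazyPool SimpleProxy AsyncRecord object
process is defined in: LazyPool, TinyProxy. First along the MRO is TinyProxy.

TinyProxy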